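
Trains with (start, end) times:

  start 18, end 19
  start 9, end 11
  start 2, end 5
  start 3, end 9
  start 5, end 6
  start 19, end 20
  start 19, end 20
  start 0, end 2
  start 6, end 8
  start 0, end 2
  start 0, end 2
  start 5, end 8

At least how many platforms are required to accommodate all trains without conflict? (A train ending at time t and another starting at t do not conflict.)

3

The answer is the maximum number of intervals overlapping at any instant.
starts: [0, 0, 0, 2, 3, 5, 5, 6, 9, 18, 19, 19]
ends:   [2, 2, 2, 5, 6, 8, 8, 9, 11, 19, 20, 20]
s0→1 s0→2 s0→3  — peak 3.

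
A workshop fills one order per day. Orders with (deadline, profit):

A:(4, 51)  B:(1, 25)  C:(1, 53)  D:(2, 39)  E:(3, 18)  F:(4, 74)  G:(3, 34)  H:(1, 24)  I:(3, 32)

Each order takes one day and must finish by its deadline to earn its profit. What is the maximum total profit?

217

Take jobs in profit order; each goes to the latest open slot no later than its deadline.
By profit: F(d4,74), C(d1,53), A(d4,51), D(d2,39), G(d3,34), I(d3,32), B(d1,25), H(d1,24), E(d3,18)
F→slot 4; C→slot 1; A→slot 3; D→slot 2; G skipped; I skipped; B skipped; H skipped; E skipped.
Profit = 53 + 39 + 51 + 74 = 217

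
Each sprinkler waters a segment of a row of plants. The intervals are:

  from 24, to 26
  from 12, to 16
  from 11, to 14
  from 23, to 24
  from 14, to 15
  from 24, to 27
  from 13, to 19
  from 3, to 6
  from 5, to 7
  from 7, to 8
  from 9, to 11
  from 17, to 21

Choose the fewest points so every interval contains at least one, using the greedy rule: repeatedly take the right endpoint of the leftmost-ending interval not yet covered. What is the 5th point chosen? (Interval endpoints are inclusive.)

Process intervals by earliest right end; each time one isn't hit yet, stab at its right endpoint.
By right end: [3,6]  [5,7]  [7,8]  [9,11]  [11,14]  [14,15]  [12,16]  [13,19]  [17,21]  [23,24]  [24,26]  [24,27]
[3,6] uncovered → point at 6; [7,8] uncovered → point at 8; [9,11] uncovered → point at 11; [14,15] uncovered → point at 15; [17,21] uncovered → point at 21; [23,24] uncovered → point at 24.
Points: 6, 8, 11, 15, 21, 24 (6 total).

21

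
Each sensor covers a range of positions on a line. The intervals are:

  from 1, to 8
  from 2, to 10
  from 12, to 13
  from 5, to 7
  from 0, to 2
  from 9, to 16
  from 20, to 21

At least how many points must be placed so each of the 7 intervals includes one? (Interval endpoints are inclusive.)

4

Process intervals by earliest right end; each time one isn't hit yet, stab at its right endpoint.
By right end: [0,2]  [5,7]  [1,8]  [2,10]  [12,13]  [9,16]  [20,21]
[0,2] uncovered → point at 2; [5,7] uncovered → point at 7; [12,13] uncovered → point at 13; [20,21] uncovered → point at 21.
Points: 2, 7, 13, 21 (4 total).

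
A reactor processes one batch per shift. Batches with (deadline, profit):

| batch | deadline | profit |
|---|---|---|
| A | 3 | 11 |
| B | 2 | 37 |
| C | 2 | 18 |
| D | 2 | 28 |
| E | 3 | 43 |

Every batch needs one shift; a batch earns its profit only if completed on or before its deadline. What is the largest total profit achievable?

Profit order: E=43 B=37 D=28 C=18 A=11
Assign: E→slot 3, B→slot 2, D→slot 1, C skipped, A skipped.
Slots: [1:D] [2:B] [3:E]
Profit = 28 + 37 + 43 = 108

108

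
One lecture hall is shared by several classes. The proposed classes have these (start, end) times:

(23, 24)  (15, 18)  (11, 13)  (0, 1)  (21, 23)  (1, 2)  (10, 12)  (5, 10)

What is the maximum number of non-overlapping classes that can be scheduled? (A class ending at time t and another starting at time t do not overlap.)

Order by finish time; keep every interval that doesn't clash with the previous kept one.
By end time: (0,1), (1,2), (5,10), (10,12), (11,13), (15,18), (21,23), (23,24).
Pick (0,1); next start ≥ 1 → (1,2); next start ≥ 2 → (5,10); next start ≥ 10 → (10,12); next start ≥ 12 → (15,18); next start ≥ 18 → (21,23); next start ≥ 23 → (23,24).
Selected 7 classes.

7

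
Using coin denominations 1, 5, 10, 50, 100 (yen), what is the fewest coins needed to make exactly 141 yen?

141 − 1×100→41 − 4×10→1 − 1×1→0
Total coins = 1 + 4 + 1 = 6

6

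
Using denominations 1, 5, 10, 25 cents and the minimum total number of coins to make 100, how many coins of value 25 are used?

Greedy: take as many of the largest coin as possible, then repeat with the remainder.
100 − 4×25→0
Count of 25: 4

4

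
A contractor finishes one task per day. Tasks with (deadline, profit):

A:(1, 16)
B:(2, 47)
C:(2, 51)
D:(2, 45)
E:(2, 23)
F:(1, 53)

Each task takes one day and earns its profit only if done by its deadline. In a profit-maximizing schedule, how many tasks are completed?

Take jobs in profit order; each goes to the latest open slot no later than its deadline.
Profit order: F=53 C=51 B=47 D=45 E=23 A=16
Assign: F→slot 1, C→slot 2, B skipped, D skipped, E skipped, A skipped.
Slots: [1:F] [2:C]
2 of 6 scheduled.

2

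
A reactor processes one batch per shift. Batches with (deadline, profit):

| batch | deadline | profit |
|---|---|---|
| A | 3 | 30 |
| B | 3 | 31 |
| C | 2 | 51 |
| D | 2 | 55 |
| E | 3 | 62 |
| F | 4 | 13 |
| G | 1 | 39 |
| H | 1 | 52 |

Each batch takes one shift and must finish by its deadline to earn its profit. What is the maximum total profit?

Sort by profit descending; place each in the latest free slot ≤ its deadline.
By profit: E(d3,62), D(d2,55), H(d1,52), C(d2,51), G(d1,39), B(d3,31), A(d3,30), F(d4,13)
E→slot 3; D→slot 2; H→slot 1; C skipped; G skipped; B skipped; A skipped; F→slot 4.
Profit = 52 + 55 + 62 + 13 = 182

182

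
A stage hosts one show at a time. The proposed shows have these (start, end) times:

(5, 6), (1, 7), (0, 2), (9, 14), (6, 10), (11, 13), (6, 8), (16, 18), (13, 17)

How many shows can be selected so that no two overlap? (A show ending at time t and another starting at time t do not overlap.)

5

By end time: (0,2), (5,6), (1,7), (6,8), (6,10), (11,13), (9,14), (13,17), (16,18).
Pick (0,2); next start ≥ 2 → (5,6); next start ≥ 6 → (6,8); next start ≥ 8 → (11,13); next start ≥ 13 → (13,17).
Selected 5 shows.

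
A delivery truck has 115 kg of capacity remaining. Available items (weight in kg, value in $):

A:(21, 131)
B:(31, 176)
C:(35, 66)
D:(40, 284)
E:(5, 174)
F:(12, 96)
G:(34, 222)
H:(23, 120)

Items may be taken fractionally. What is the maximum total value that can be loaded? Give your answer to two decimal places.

Ratios (sorted): E 34.80, F 8.00, D 7.10, G 6.53, A 6.24, B 5.68, H 5.22, C 1.89
take E (5 @ 174); take F (12 @ 96); take D (40 @ 284); take G (34 @ 222); take A (21 @ 131); take 3/31 of B → 17.03. Capacity used 115/115.
Total value = 924.03

924.03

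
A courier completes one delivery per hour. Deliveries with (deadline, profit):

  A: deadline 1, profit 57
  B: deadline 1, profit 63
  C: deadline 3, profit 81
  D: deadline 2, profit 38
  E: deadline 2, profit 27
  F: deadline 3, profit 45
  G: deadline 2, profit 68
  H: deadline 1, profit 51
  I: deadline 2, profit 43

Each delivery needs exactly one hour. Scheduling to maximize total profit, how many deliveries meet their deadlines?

Profit order: C=81 G=68 B=63 A=57 H=51 F=45 I=43 D=38 E=27
Assign: C→slot 3, G→slot 2, B→slot 1, A skipped, H skipped, F skipped, I skipped, D skipped, E skipped.
Slots: [1:B] [2:G] [3:C]
3 of 9 scheduled.

3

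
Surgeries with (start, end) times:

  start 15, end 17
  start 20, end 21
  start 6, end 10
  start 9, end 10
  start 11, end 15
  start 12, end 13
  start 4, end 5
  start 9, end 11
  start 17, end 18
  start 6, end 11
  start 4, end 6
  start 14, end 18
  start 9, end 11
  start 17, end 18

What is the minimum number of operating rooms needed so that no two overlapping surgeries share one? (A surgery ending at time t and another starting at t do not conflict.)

starts: [4, 4, 6, 6, 9, 9, 9, 11, 12, 14, 15, 17, 17, 20]
ends:   [5, 6, 10, 10, 11, 11, 11, 13, 15, 17, 18, 18, 18, 21]
s4→1 s4→2 e5→1 e6→0 s6→1 s6→2 s9→3 s9→4 s9→5  — peak 5.

5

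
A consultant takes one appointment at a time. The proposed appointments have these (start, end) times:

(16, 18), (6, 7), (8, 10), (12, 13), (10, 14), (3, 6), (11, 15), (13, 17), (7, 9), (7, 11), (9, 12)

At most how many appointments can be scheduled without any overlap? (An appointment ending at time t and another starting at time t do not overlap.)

Greedy by earliest finish: after sorting by end time, pick each interval compatible with the last pick.
By end time: (3,6), (6,7), (7,9), (8,10), (7,11), (9,12), (12,13), (10,14), (11,15), (13,17), (16,18).
Pick (3,6); next start ≥ 6 → (6,7); next start ≥ 7 → (7,9); next start ≥ 9 → (9,12); next start ≥ 12 → (12,13); next start ≥ 13 → (13,17).
Selected 6 appointments.

6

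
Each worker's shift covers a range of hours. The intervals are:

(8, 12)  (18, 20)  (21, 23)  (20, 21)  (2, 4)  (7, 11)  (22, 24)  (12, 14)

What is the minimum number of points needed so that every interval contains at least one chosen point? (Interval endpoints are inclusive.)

By right end: [2,4]  [7,11]  [8,12]  [12,14]  [18,20]  [20,21]  [21,23]  [22,24]
[2,4] uncovered → point at 4; [7,11] uncovered → point at 11; [12,14] uncovered → point at 14; [18,20] uncovered → point at 20; [21,23] uncovered → point at 23.
Points: 4, 11, 14, 20, 23 (5 total).

5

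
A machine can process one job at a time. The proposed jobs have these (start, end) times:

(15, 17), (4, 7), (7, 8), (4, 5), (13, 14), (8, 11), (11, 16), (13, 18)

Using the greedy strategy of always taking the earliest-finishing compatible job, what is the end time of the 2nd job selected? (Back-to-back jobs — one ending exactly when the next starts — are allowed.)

Sorted by end: (4,5)  (4,7)  (7,8)  (8,11)  (13,14)  (11,16)  (15,17)  (13,18)
take (4,5); take (7,8); take (8,11); take (13,14); skip (11,16); take (15,17).
Selected: (4,5) (7,8) (8,11) (13,14) (15,17)

8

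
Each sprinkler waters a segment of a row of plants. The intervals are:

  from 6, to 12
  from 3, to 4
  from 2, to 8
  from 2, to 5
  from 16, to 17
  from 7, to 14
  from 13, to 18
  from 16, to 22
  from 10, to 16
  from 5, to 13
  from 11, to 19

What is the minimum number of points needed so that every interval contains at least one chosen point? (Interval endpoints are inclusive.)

By right end: [3,4]  [2,5]  [2,8]  [6,12]  [5,13]  [7,14]  [10,16]  [16,17]  [13,18]  [11,19]  [16,22]
[3,4] uncovered → point at 4; [6,12] uncovered → point at 12; [16,17] uncovered → point at 17.
Points: 4, 12, 17 (3 total).

3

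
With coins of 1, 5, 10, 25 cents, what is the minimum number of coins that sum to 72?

72 = 2×25 + 2×10 + 2×1
Total coins = 2 + 2 + 2 = 6

6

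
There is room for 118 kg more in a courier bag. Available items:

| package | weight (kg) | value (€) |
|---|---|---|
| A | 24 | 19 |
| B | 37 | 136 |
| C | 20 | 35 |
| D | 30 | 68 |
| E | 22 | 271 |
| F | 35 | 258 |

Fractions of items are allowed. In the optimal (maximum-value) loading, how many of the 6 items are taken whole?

3

Greedy by value/weight ratio, highest first.
Order: E (271/22=12.32) > F (258/35=7.37) > B (136/37=3.68) > D (68/30=2.27) > C (35/20=1.75) > A (19/24=0.79)
Fill: take E (22 @ 271) → take F (35 @ 258) → take B (37 @ 136) → take 24/30 of D → 54.40; 118/118 used.
3 item(s) taken whole; one partial (take 24/30 of D).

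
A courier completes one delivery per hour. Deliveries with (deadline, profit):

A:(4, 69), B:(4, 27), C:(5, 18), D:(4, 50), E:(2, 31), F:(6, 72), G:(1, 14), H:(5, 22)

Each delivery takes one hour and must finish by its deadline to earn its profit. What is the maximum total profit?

Take jobs in profit order; each goes to the latest open slot no later than its deadline.
By profit: F(d6,72), A(d4,69), D(d4,50), E(d2,31), B(d4,27), H(d5,22), C(d5,18), G(d1,14)
F→slot 6; A→slot 4; D→slot 3; E→slot 2; B→slot 1; H→slot 5; C skipped; G skipped.
Profit = 27 + 31 + 50 + 69 + 22 + 72 = 271

271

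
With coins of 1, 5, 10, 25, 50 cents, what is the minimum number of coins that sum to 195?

195 − 3×50→45 − 1×25→20 − 2×10→0
Total coins = 3 + 1 + 2 = 6

6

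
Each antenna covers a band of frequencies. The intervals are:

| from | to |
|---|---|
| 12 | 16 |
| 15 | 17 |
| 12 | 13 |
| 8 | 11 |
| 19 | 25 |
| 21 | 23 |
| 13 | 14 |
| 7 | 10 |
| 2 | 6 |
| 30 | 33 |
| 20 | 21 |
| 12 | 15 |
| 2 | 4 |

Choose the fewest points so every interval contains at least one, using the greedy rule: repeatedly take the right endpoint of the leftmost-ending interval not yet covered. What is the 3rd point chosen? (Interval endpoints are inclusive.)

13

Process intervals by earliest right end; each time one isn't hit yet, stab at its right endpoint.
By right end: [2,4]  [2,6]  [7,10]  [8,11]  [12,13]  [13,14]  [12,15]  [12,16]  [15,17]  [20,21]  [21,23]  [19,25]  [30,33]
[2,4] uncovered → point at 4; [7,10] uncovered → point at 10; [12,13] uncovered → point at 13; [15,17] uncovered → point at 17; [20,21] uncovered → point at 21; [30,33] uncovered → point at 33.
Points: 4, 10, 13, 17, 21, 33 (6 total).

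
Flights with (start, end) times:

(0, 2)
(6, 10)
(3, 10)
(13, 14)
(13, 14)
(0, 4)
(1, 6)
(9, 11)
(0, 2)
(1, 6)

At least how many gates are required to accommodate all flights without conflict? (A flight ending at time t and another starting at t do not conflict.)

The answer is the maximum number of intervals overlapping at any instant.
starts: [0, 0, 0, 1, 1, 3, 6, 9, 13, 13]
ends:   [2, 2, 4, 6, 6, 10, 10, 11, 14, 14]
s0→1 s0→2 s0→3 s1→4 s1→5  — peak 5.

5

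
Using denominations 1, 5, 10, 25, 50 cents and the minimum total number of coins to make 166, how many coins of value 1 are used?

1

166 − 3×50→16 − 1×10→6 − 1×5→1 − 1×1→0
Count of 1: 1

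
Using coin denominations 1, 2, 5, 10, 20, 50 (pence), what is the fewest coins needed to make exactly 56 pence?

3

56 − 1×50→6 − 1×5→1 − 1×1→0
Total coins = 1 + 1 + 1 = 3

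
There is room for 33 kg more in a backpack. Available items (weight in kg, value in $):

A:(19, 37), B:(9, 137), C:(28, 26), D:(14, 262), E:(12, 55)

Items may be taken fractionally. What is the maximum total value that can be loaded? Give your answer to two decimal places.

Sort by value per unit weight and fill in that order.
Ratios (sorted): D 18.71, B 15.22, E 4.58, A 1.95, C 0.93
take D (14 @ 262); take B (9 @ 137); take 10/12 of E → 45.83. Capacity used 33/33.
Total value = 444.83

444.83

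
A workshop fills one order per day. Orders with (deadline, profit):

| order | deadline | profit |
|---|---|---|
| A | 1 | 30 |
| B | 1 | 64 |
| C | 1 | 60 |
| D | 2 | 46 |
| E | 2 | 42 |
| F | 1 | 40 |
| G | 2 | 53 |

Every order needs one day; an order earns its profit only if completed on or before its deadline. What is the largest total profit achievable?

Profit order: B=64 C=60 G=53 D=46 E=42 F=40 A=30
Assign: B→slot 1, C skipped, G→slot 2, D skipped, E skipped, F skipped, A skipped.
Slots: [1:B] [2:G]
Profit = 64 + 53 = 117

117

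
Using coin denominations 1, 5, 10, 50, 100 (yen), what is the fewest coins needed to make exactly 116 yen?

116 = 1×100 + 1×10 + 1×5 + 1×1
Total coins = 1 + 1 + 1 + 1 = 4

4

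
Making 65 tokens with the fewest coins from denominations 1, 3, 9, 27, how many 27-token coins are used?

2

Greedy: take as many of the largest coin as possible, then repeat with the remainder.
65 = 2×27 + 1×9 + 2×1
Count of 27: 2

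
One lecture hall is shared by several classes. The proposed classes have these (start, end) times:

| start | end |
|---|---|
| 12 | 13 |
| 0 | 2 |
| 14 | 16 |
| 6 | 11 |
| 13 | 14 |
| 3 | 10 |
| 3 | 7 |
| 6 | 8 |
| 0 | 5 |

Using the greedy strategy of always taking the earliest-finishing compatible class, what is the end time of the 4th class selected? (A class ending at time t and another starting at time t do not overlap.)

Sorted by end: (0,2)  (0,5)  (3,7)  (6,8)  (3,10)  (6,11)  (12,13)  (13,14)  (14,16)
take (0,2); take (3,7); skip (3,10); take (12,13); take (13,14); take (14,16).
Selected: (0,2) (3,7) (12,13) (13,14) (14,16)

14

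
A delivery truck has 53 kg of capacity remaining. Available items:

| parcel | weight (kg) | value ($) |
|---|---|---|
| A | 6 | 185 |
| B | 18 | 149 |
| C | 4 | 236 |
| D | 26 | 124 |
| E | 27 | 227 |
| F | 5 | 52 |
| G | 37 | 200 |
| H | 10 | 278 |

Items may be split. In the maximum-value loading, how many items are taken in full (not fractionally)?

Sort by value per unit weight and fill in that order.
Ratios (sorted): C 59.00, A 30.83, H 27.80, F 10.40, E 8.41, B 8.28, G 5.41, D 4.77
take C (4 @ 236); take A (6 @ 185); take H (10 @ 278); take F (5 @ 52); take E (27 @ 227); take 1/18 of B → 8.28. Capacity used 53/53.
5 item(s) taken whole; one partial (take 1/18 of B).

5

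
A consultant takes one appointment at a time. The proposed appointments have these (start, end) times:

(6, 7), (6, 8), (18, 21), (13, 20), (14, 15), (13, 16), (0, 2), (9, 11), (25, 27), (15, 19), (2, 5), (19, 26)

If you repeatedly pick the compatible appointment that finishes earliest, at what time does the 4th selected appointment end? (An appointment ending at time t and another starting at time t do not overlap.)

11

Greedy by earliest finish: after sorting by end time, pick each interval compatible with the last pick.
Sorted by end: (0,2)  (2,5)  (6,7)  (6,8)  (9,11)  (14,15)  (13,16)  (15,19)  (13,20)  (18,21)  (19,26)  (25,27)
take (0,2); take (2,5); take (6,7); take (9,11); take (14,15); take (15,19); take (19,26).
Selected: (0,2) (2,5) (6,7) (9,11) (14,15) (15,19) (19,26)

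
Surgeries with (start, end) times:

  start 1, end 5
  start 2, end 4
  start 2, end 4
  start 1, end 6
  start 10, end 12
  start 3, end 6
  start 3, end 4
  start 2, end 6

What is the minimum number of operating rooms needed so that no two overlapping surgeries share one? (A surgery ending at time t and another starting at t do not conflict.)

The answer is the maximum number of intervals overlapping at any instant.
Events (time:±→running): 1:+→1 1:+→2 2:+→3 2:+→4 2:+→5 3:+→6 3:+→7 … peak 7.

7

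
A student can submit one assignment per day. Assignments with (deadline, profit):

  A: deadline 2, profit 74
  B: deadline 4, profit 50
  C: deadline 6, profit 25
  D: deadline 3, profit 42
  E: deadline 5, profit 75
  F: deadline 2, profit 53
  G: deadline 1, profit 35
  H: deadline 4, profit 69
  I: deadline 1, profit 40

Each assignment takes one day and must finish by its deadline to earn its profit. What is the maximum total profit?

346

By profit: E(d5,75), A(d2,74), H(d4,69), F(d2,53), B(d4,50), D(d3,42), I(d1,40), G(d1,35), C(d6,25)
E→slot 5; A→slot 2; H→slot 4; F→slot 1; B→slot 3; D skipped; I skipped; G skipped; C→slot 6.
Profit = 53 + 74 + 50 + 69 + 75 + 25 = 346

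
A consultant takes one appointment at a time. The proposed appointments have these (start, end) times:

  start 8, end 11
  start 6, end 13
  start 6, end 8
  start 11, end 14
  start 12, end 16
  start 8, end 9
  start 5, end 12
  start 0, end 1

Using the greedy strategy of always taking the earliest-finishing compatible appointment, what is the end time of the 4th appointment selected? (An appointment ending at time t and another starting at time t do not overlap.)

14

By end time: (0,1), (6,8), (8,9), (8,11), (5,12), (6,13), (11,14), (12,16).
Pick (0,1); next start ≥ 1 → (6,8); next start ≥ 8 → (8,9); next start ≥ 9 → (11,14).
Selected: (0,1) (6,8) (8,9) (11,14)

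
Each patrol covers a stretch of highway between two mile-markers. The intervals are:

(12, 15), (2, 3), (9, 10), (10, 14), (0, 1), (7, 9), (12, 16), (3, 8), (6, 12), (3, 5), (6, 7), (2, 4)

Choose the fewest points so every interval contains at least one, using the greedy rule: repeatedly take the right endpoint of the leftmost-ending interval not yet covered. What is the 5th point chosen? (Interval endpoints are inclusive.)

15

Sort by right endpoint; whenever an interval is uncovered, place a point at its right end.
By right end: [0,1]  [2,3]  [2,4]  [3,5]  [6,7]  [3,8]  [7,9]  [9,10]  [6,12]  [10,14]  [12,15]  [12,16]
[0,1] uncovered → point at 1; [2,3] uncovered → point at 3; [6,7] uncovered → point at 7; [9,10] uncovered → point at 10; [12,15] uncovered → point at 15.
Points: 1, 3, 7, 10, 15 (5 total).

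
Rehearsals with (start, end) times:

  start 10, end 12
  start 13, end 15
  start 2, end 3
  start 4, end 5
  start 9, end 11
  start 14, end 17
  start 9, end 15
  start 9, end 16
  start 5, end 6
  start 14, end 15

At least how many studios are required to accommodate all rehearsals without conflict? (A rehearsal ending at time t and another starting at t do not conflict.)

5

Events (time:±→running): 2:+→1 3:-→0 4:+→1 5:-→0 5:+→1 6:-→0 9:+→1 9:+→2 9:+→3 10:+→4 11:-→3 12:-→2 13:+→3 14:+→4 14:+→5 … peak 5.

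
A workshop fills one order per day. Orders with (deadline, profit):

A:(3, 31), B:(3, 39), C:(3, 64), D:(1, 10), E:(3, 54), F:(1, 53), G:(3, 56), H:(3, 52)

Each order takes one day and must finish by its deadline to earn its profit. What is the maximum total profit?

174

Sort by profit descending; place each in the latest free slot ≤ its deadline.
Profit order: C=64 G=56 E=54 F=53 H=52 B=39 A=31 D=10
Assign: C→slot 3, G→slot 2, E→slot 1, F skipped, H skipped, B skipped, A skipped, D skipped.
Slots: [1:E] [2:G] [3:C]
Profit = 54 + 56 + 64 = 174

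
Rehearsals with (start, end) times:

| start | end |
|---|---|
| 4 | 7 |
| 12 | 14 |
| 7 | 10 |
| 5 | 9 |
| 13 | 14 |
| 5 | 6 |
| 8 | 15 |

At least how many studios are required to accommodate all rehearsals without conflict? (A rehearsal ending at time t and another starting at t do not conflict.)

starts: [4, 5, 5, 7, 8, 12, 13]
ends:   [6, 7, 9, 10, 14, 14, 15]
s4→1 s5→2 s5→3  — peak 3.

3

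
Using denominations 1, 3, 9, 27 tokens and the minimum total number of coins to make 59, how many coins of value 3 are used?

1

59 − 2×27→5 − 1×3→2 − 2×1→0
Count of 3: 1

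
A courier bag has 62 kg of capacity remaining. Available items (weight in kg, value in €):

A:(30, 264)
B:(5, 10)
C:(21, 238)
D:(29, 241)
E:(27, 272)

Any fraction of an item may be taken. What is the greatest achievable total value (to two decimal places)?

Greedy by value/weight ratio, highest first.
Ratios (sorted): C 11.33, E 10.07, A 8.80, D 8.31, B 2.00
take C (21 @ 238); take E (27 @ 272); take 14/30 of A → 123.20. Capacity used 62/62.
Total value = 633.20

633.20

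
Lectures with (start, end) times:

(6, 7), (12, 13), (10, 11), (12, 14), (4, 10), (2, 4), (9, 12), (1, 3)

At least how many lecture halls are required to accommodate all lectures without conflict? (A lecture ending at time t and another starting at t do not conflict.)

2

Count concurrent intervals with a sweep; the peak is the room count.
Events (time:±→running): 1:+→1 2:+→2 … peak 2.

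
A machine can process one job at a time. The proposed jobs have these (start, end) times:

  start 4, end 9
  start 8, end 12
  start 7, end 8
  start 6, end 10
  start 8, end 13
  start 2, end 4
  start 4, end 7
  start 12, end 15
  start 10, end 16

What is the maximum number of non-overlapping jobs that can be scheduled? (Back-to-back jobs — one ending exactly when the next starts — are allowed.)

Order by finish time; keep every interval that doesn't clash with the previous kept one.
Sorted by end: (2,4)  (4,7)  (7,8)  (4,9)  (6,10)  (8,12)  (8,13)  (12,15)  (10,16)
take (2,4); take (4,7); take (7,8); take (8,12); take (12,15).
Selected 5 jobs.

5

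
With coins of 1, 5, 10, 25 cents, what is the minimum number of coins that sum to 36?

Greedy: take as many of the largest coin as possible, then repeat with the remainder.
36 − 1×25→11 − 1×10→1 − 1×1→0
Total coins = 1 + 1 + 1 = 3

3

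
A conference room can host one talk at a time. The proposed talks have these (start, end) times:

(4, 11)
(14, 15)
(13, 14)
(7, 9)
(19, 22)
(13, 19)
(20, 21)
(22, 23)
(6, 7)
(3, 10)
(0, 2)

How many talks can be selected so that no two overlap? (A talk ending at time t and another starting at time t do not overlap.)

7

Sort by end time and greedily take each interval whose start is ≥ the last chosen end.
Sorted by end: (0,2)  (6,7)  (7,9)  (3,10)  (4,11)  (13,14)  (14,15)  (13,19)  (20,21)  (19,22)  (22,23)
take (0,2); take (6,7); take (7,9); skip (4,11); take (13,14); take (14,15); skip (13,19); take (20,21); skip (19,22); take (22,23).
Selected 7 talks.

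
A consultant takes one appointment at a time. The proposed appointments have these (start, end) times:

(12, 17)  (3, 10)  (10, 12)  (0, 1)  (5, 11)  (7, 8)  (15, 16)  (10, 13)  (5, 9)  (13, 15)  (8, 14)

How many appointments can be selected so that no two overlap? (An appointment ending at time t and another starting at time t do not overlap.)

Greedy by earliest finish: after sorting by end time, pick each interval compatible with the last pick.
By end time: (0,1), (7,8), (5,9), (3,10), (5,11), (10,12), (10,13), (8,14), (13,15), (15,16), (12,17).
Pick (0,1); next start ≥ 1 → (7,8); next start ≥ 8 → (10,12); next start ≥ 12 → (13,15); next start ≥ 15 → (15,16).
Selected 5 appointments.

5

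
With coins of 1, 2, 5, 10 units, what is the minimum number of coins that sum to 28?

5

Greedy: take as many of the largest coin as possible, then repeat with the remainder.
28 = 2×10 + 1×5 + 1×2 + 1×1
Total coins = 2 + 1 + 1 + 1 = 5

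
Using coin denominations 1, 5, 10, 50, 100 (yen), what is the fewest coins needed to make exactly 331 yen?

Use the largest denomination that fits, subtract, and repeat.
331 = 3×100 + 3×10 + 1×1
Total coins = 3 + 3 + 1 = 7

7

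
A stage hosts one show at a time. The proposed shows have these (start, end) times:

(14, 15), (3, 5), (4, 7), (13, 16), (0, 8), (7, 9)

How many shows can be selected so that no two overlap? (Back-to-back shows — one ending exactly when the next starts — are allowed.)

3

Sorted by end: (3,5)  (4,7)  (0,8)  (7,9)  (14,15)  (13,16)
take (3,5); skip (4,7); skip (0,8); take (7,9); take (14,15).
Selected 3 shows.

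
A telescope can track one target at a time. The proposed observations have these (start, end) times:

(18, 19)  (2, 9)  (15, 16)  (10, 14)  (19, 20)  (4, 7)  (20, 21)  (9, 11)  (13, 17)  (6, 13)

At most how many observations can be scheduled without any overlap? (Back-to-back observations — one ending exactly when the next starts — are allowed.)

By end time: (4,7), (2,9), (9,11), (6,13), (10,14), (15,16), (13,17), (18,19), (19,20), (20,21).
Pick (4,7); next start ≥ 7 → (9,11); next start ≥ 11 → (15,16); next start ≥ 16 → (18,19); next start ≥ 19 → (19,20); next start ≥ 20 → (20,21).
Selected 6 observations.

6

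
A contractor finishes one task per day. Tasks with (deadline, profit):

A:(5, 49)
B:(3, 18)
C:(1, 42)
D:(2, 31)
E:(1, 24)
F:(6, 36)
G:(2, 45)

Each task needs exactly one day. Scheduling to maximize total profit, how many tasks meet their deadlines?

5

Sort by profit descending; place each in the latest free slot ≤ its deadline.
By profit: A(d5,49), G(d2,45), C(d1,42), F(d6,36), D(d2,31), E(d1,24), B(d3,18)
A→slot 5; G→slot 2; C→slot 1; F→slot 6; D skipped; E skipped; B→slot 3.
5 of 7 scheduled.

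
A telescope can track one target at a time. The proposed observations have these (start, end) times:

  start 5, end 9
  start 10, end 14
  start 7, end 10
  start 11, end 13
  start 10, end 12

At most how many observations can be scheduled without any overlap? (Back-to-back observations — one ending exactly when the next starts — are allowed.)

Order by finish time; keep every interval that doesn't clash with the previous kept one.
Sorted by end: (5,9)  (7,10)  (10,12)  (11,13)  (10,14)
take (5,9); take (10,12); skip (10,14).
Selected 2 observations.

2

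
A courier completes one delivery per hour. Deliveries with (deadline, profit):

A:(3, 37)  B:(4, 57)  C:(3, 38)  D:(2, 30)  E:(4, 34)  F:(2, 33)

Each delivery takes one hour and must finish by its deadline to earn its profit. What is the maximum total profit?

166

By profit: B(d4,57), C(d3,38), A(d3,37), E(d4,34), F(d2,33), D(d2,30)
B→slot 4; C→slot 3; A→slot 2; E→slot 1; F skipped; D skipped.
Profit = 34 + 37 + 38 + 57 = 166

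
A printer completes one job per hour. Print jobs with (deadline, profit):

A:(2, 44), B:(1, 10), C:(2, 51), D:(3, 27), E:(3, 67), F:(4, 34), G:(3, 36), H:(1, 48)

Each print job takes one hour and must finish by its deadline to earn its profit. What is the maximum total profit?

200

Sort by profit descending; place each in the latest free slot ≤ its deadline.
By profit: E(d3,67), C(d2,51), H(d1,48), A(d2,44), G(d3,36), F(d4,34), D(d3,27), B(d1,10)
E→slot 3; C→slot 2; H→slot 1; A skipped; G skipped; F→slot 4; D skipped; B skipped.
Profit = 48 + 51 + 67 + 34 = 200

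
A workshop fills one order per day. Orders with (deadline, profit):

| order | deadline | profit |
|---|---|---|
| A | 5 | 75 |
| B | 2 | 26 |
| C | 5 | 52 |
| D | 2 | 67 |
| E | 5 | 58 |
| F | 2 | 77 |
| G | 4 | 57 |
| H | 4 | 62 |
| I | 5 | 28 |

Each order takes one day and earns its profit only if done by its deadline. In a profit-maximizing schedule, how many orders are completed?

5

By profit: F(d2,77), A(d5,75), D(d2,67), H(d4,62), E(d5,58), G(d4,57), C(d5,52), I(d5,28), B(d2,26)
F→slot 2; A→slot 5; D→slot 1; H→slot 4; E→slot 3; G skipped; C skipped; I skipped; B skipped.
5 of 9 scheduled.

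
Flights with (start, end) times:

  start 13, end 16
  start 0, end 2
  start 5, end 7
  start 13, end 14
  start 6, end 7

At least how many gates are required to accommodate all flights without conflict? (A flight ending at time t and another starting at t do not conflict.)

Count concurrent intervals with a sweep; the peak is the room count.
Events (time:±→running): 0:+→1 2:-→0 5:+→1 6:+→2 … peak 2.

2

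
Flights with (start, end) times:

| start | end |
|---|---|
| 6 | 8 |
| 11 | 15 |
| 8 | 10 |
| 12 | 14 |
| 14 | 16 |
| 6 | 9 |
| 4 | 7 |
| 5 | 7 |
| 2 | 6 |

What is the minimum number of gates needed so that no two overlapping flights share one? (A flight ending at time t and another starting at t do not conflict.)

4

starts: [2, 4, 5, 6, 6, 8, 11, 12, 14]
ends:   [6, 7, 7, 8, 9, 10, 14, 15, 16]
s2→1 s4→2 s5→3 e6→2 s6→3 s6→4  — peak 4.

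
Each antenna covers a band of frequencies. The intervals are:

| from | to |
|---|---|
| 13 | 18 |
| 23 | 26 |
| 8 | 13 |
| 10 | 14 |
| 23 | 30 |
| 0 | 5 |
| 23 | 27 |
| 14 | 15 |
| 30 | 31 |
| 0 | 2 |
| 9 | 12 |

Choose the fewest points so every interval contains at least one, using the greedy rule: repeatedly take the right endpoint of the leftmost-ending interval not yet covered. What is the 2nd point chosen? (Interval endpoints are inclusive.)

Sort by right endpoint; whenever an interval is uncovered, place a point at its right end.
Sorted: [0,2] [0,5] [9,12] [8,13] [10,14] [14,15] [13,18] [23,26] [23,27] [23,30] [30,31]
{[0,2],[0,5]} hit by 2; {[9,12],[8,13],[10,14]} hit by 12; {[14,15],[13,18]} hit by 15; {[23,26],[23,27],[23,30]} hit by 26; {[30,31]} hit by 31.
Points: 2, 12, 15, 26, 31 (5 total).

12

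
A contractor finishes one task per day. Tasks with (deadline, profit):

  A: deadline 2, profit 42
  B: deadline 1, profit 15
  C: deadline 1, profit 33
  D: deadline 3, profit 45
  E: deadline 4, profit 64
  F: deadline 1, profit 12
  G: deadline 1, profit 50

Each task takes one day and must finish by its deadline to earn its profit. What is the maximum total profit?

By profit: E(d4,64), G(d1,50), D(d3,45), A(d2,42), C(d1,33), B(d1,15), F(d1,12)
E→slot 4; G→slot 1; D→slot 3; A→slot 2; C skipped; B skipped; F skipped.
Profit = 50 + 42 + 45 + 64 = 201

201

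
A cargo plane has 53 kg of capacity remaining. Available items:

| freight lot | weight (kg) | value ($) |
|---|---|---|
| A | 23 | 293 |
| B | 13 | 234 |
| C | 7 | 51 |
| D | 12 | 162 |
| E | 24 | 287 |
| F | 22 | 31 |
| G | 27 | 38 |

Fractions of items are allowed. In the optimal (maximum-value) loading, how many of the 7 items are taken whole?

Order: B (234/13=18.00) > D (162/12=13.50) > A (293/23=12.74) > E (287/24=11.96) > C (51/7=7.29) > F (31/22=1.41) > G (38/27=1.41)
Fill: take B (13 @ 234) → take D (12 @ 162) → take A (23 @ 293) → take 5/24 of E → 59.79; 53/53 used.
3 item(s) taken whole; one partial (take 5/24 of E).

3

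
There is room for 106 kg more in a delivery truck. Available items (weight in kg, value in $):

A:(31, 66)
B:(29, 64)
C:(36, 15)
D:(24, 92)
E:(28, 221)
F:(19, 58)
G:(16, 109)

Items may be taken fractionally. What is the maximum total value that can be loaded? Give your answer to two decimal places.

Ratios (sorted): E 7.89, G 6.81, D 3.83, F 3.05, B 2.21, A 2.13, C 0.42
take E (28 @ 221); take G (16 @ 109); take D (24 @ 92); take F (19 @ 58); take 19/29 of B → 41.93. Capacity used 106/106.
Total value = 521.93

521.93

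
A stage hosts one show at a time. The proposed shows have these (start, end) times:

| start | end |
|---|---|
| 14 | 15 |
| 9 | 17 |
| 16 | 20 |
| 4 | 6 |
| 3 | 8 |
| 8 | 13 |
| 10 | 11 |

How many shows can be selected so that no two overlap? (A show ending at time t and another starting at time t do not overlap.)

By end time: (4,6), (3,8), (10,11), (8,13), (14,15), (9,17), (16,20).
Pick (4,6); next start ≥ 6 → (10,11); next start ≥ 11 → (14,15); next start ≥ 15 → (16,20).
Selected 4 shows.

4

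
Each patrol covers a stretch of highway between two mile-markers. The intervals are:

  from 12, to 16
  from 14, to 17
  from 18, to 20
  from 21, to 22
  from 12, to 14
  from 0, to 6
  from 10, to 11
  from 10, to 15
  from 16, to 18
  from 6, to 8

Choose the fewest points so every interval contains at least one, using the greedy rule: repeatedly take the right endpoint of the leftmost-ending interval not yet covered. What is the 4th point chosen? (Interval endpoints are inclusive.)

Sorted: [0,6] [6,8] [10,11] [12,14] [10,15] [12,16] [14,17] [16,18] [18,20] [21,22]
{[0,6],[6,8]} hit by 6; {[10,11]} hit by 11; {[12,14],[10,15],[12,16],[14,17]} hit by 14; {[16,18],[18,20]} hit by 18; {[21,22]} hit by 22.
Points: 6, 11, 14, 18, 22 (5 total).

18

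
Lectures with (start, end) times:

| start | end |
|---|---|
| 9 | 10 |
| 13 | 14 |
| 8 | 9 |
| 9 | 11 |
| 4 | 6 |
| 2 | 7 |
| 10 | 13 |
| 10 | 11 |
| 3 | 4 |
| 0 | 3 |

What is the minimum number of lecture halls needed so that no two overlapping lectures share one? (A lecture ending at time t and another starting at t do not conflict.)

The answer is the maximum number of intervals overlapping at any instant.
starts: [0, 2, 3, 4, 8, 9, 9, 10, 10, 13]
ends:   [3, 4, 6, 7, 9, 10, 11, 11, 13, 14]
s0→1 s2→2 e3→1 s3→2 e4→1 s4→2 e6→1 e7→0 s8→1 e9→0 s9→1 s9→2 e10→1 s10→2 s10→3  — peak 3.

3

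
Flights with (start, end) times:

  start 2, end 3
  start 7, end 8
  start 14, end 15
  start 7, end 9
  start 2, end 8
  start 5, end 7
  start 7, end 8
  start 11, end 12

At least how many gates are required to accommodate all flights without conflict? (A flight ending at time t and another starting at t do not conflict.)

4

The answer is the maximum number of intervals overlapping at any instant.
starts: [2, 2, 5, 7, 7, 7, 11, 14]
ends:   [3, 7, 8, 8, 8, 9, 12, 15]
s2→1 s2→2 e3→1 s5→2 e7→1 s7→2 s7→3 s7→4  — peak 4.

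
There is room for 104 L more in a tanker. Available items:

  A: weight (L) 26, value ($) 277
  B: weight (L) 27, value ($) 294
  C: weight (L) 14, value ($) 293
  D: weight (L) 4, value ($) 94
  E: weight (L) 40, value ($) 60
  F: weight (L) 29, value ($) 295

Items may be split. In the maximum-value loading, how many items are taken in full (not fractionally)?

Greedy by value/weight ratio, highest first.
Ratios (sorted): D 23.50, C 20.93, B 10.89, A 10.65, F 10.17, E 1.50
take D (4 @ 94); take C (14 @ 293); take B (27 @ 294); take A (26 @ 277); take F (29 @ 295); take 4/40 of E → 6.00. Capacity used 104/104.
5 item(s) taken whole; one partial (take 4/40 of E).

5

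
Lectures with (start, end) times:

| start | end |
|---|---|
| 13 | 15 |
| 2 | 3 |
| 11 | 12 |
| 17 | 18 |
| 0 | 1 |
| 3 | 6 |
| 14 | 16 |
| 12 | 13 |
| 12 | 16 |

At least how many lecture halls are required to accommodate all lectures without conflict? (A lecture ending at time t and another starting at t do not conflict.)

Count concurrent intervals with a sweep; the peak is the room count.
Events (time:±→running): 0:+→1 1:-→0 2:+→1 3:-→0 3:+→1 6:-→0 11:+→1 12:-→0 12:+→1 12:+→2 13:-→1 13:+→2 14:+→3 … peak 3.

3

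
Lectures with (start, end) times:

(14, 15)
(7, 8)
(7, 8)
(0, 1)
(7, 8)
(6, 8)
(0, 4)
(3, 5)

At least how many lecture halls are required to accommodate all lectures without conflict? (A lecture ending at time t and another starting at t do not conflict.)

Count concurrent intervals with a sweep; the peak is the room count.
Events (time:±→running): 0:+→1 0:+→2 1:-→1 3:+→2 4:-→1 5:-→0 6:+→1 7:+→2 7:+→3 7:+→4 … peak 4.

4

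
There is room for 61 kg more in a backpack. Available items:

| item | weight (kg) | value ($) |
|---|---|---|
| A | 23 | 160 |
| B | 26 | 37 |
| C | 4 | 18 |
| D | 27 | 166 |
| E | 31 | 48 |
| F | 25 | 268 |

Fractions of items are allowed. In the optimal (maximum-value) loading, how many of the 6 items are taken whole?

Sort by value per unit weight and fill in that order.
Ratios (sorted): F 10.72, A 6.96, D 6.15, C 4.50, E 1.55, B 1.42
take F (25 @ 268); take A (23 @ 160); take 13/27 of D → 79.93. Capacity used 61/61.
2 item(s) taken whole; one partial (take 13/27 of D).

2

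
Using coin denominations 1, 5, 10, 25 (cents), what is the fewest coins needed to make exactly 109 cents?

109 − 4×25→9 − 1×5→4 − 4×1→0
Total coins = 4 + 1 + 4 = 9

9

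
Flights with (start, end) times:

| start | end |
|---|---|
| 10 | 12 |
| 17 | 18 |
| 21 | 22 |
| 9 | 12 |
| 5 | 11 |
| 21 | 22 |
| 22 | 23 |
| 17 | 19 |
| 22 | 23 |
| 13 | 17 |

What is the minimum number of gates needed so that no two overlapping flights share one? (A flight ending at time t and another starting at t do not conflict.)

3

The answer is the maximum number of intervals overlapping at any instant.
starts: [5, 9, 10, 13, 17, 17, 21, 21, 22, 22]
ends:   [11, 12, 12, 17, 18, 19, 22, 22, 23, 23]
s5→1 s9→2 s10→3  — peak 3.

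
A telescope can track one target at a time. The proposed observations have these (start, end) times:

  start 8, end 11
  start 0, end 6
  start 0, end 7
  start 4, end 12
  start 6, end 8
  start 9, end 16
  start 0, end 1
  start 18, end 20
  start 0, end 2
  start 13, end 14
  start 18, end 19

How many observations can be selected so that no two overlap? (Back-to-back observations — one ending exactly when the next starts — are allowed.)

Order by finish time; keep every interval that doesn't clash with the previous kept one.
Sorted by end: (0,1)  (0,2)  (0,6)  (0,7)  (6,8)  (8,11)  (4,12)  (13,14)  (9,16)  (18,19)  (18,20)
take (0,1); skip (0,6); take (6,8); take (8,11); skip (4,12); take (13,14); skip (9,16); take (18,19).
Selected 5 observations.

5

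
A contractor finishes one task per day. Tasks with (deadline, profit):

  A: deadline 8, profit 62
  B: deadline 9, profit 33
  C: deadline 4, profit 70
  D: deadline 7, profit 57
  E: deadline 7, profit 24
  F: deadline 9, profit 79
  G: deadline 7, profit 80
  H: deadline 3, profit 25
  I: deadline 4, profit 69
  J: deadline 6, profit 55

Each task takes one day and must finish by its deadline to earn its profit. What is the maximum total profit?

Profit order: G=80 F=79 C=70 I=69 A=62 D=57 J=55 B=33 H=25 E=24
Assign: G→slot 7, F→slot 9, C→slot 4, I→slot 3, A→slot 8, D→slot 6, J→slot 5, B→slot 2, H→slot 1, E skipped.
Slots: [1:H] [2:B] [3:I] [4:C] [5:J] [6:D] [7:G] [8:A] [9:F]
Profit = 25 + 33 + 69 + 70 + 55 + 57 + 80 + 62 + 79 = 530

530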